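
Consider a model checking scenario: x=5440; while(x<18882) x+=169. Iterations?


Step 1: x goes from 5440 toward 18882 by 169; the body runs while x<18882, so iterations = ceil((bound-start)/step)
Step 2: Distance=13442
Step 3: ceil(13442/169)=80

80


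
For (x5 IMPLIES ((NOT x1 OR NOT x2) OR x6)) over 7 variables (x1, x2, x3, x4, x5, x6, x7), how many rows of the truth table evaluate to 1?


Formula: (x5 IMPLIES ((NOT x1 OR NOT x2) OR x6)) over 7 vars (128 rows)
Evaluate each row (x1, x2, x3, x4, x5, x6, x7 as bits, MSB first):
  row 0 [0000000]: (0 IMPLIES ((NOT 0 OR NOT 0) OR 0)) -> 1
  row 1 [0000001]: (0 IMPLIES ((NOT 0 OR NOT 0) OR 0)) -> 1
  row 2 [0000010]: (0 IMPLIES ((NOT 0 OR NOT 0) OR 1)) -> 1
  row 3 [0000011]: (0 IMPLIES ((NOT 0 OR NOT 0) OR 1)) -> 1
  row 4 [0000100]: (1 IMPLIES ((NOT 0 OR NOT 0) OR 0)) -> 1
  (every remaining row is evaluated the same way; all 128 results are listed next)
Full result column, 8 rows per line (x1,x2,x3,x4 fixed per line; x5,x6,x7 runs 000..111 left to right):
  rows 0-7 [x1,x2,x3,x4=0000]: 11111111  (ones: 8)
  rows 8-15 [x1,x2,x3,x4=0001]: 11111111  (ones: 8)
  rows 16-23 [x1,x2,x3,x4=0010]: 11111111  (ones: 8)
  rows 24-31 [x1,x2,x3,x4=0011]: 11111111  (ones: 8)
  rows 32-39 [x1,x2,x3,x4=0100]: 11111111  (ones: 8)
  rows 40-47 [x1,x2,x3,x4=0101]: 11111111  (ones: 8)
  rows 48-55 [x1,x2,x3,x4=0110]: 11111111  (ones: 8)
  rows 56-63 [x1,x2,x3,x4=0111]: 11111111  (ones: 8)
  rows 64-71 [x1,x2,x3,x4=1000]: 11111111  (ones: 8)
  rows 72-79 [x1,x2,x3,x4=1001]: 11111111  (ones: 8)
  rows 80-87 [x1,x2,x3,x4=1010]: 11111111  (ones: 8)
  rows 88-95 [x1,x2,x3,x4=1011]: 11111111  (ones: 8)
  rows 96-103 [x1,x2,x3,x4=1100]: 11110011  (ones: 6)
  rows 104-111 [x1,x2,x3,x4=1101]: 11110011  (ones: 6)
  rows 112-119 [x1,x2,x3,x4=1110]: 11110011  (ones: 6)
  rows 120-127 [x1,x2,x3,x4=1111]: 11110011  (ones: 6)
Count of 1-rows = 8+8+8+8+8+8+8+8+8+8+8+8+6+6+6+6 = 120

120


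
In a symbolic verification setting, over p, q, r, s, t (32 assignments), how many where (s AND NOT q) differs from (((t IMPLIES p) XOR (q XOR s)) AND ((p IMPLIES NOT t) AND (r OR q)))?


F1 = (s AND NOT q)
F2 = (((t IMPLIES p) XOR (q XOR s)) AND ((p IMPLIES NOT t) AND (r OR q)))
Evaluate both on each of 32 rows (bits = p,q,r,s,t):
  row 0 [00000]: F1=0 F2=0 -> 0
  row 1 [00001]: F1=0 F2=0 -> 0
  row 2 [00010]: F1=1 F2=0 (differ) -> 1
  row 3 [00011]: F1=1 F2=0 (differ) -> 1
  row 4 [00100]: F1=0 F2=1 (differ) -> 1
  row 5 [00101]: F1=0 F2=0 -> 0
  row 6 [00110]: F1=1 F2=0 (differ) -> 1
  row 7 [00111]: F1=1 F2=1 -> 0
  row 8 [01000]: F1=0 F2=0 -> 0
  row 9 [01001]: F1=0 F2=1 (differ) -> 1
  row 10 [01010]: F1=0 F2=1 (differ) -> 1
  row 11 [01011]: F1=0 F2=0 -> 0
  row 12 [01100]: F1=0 F2=0 -> 0
  row 13 [01101]: F1=0 F2=1 (differ) -> 1
  row 14 [01110]: F1=0 F2=1 (differ) -> 1
  row 15 [01111]: F1=0 F2=0 -> 0
  row 16 [10000]: F1=0 F2=0 -> 0
  row 17 [10001]: F1=0 F2=0 -> 0
  row 18 [10010]: F1=1 F2=0 (differ) -> 1
  row 19 [10011]: F1=1 F2=0 (differ) -> 1
  row 20 [10100]: F1=0 F2=1 (differ) -> 1
  row 21 [10101]: F1=0 F2=0 -> 0
  row 22 [10110]: F1=1 F2=0 (differ) -> 1
  row 23 [10111]: F1=1 F2=0 (differ) -> 1
  row 24 [11000]: F1=0 F2=0 -> 0
  row 25 [11001]: F1=0 F2=0 -> 0
  row 26 [11010]: F1=0 F2=1 (differ) -> 1
  row 27 [11011]: F1=0 F2=0 -> 0
  row 28 [11100]: F1=0 F2=0 -> 0
  row 29 [11101]: F1=0 F2=0 -> 0
  row 30 [11110]: F1=0 F2=1 (differ) -> 1
  row 31 [11111]: F1=0 F2=0 -> 0
Full result column, 8 rows per line (p,q fixed per line; r,s,t runs 000..111 left to right):
  rows 0-7 [p,q=00]: 00111010  (ones: 4)
  rows 8-15 [p,q=01]: 01100110  (ones: 4)
  rows 16-23 [p,q=10]: 00111011  (ones: 5)
  rows 24-31 [p,q=11]: 00100010  (ones: 2)
Disagreements = 4+4+5+2 = 15

15


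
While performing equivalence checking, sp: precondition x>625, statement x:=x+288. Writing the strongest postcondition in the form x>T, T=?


Formula: sp(P, x:=E) = exists old_x. (x = E[old_x/x]) AND P[old_x/x] (old_x is the value of x before the assignment; eliminate old_x by solving x = E[old_x/x] for old_x)
Step 1: Precondition P: x>625, i.e. old_x > 625
Step 2: Assignment gives x = old_x + 288, so old_x = x - 288
Step 3: Substitute into P: x - 288 > 625
Step 4: Simplify: x > 625+288 = 913

913


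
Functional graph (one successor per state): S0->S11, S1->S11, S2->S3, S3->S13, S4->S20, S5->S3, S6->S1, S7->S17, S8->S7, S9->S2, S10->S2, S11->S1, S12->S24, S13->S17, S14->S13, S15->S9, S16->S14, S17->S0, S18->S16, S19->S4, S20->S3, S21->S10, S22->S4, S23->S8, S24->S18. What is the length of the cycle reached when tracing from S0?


Trace from S0 until a state repeats:
  S0 -> S11 -> S1 -> S11
S11 first seen at step 1, revisited at step 3.
Cycle length = 3 - 1 = 2

2


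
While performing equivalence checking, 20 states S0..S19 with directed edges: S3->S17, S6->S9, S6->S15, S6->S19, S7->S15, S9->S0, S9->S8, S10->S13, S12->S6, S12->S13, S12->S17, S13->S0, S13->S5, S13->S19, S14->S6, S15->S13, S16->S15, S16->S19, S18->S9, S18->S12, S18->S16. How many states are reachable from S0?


BFS from S0:
  layer 0: {S0}
Reachable set: {S0}
Count = 1

1


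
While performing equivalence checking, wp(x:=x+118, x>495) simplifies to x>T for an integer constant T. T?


Formula: wp(x:=E, P) = P[E/x] (substitute E for x in postcondition)
Step 1: Postcondition: x>495
Step 2: Substitute x+118 for x: x+118>495
Step 3: Solve for x: x > 495-118 = 377

377


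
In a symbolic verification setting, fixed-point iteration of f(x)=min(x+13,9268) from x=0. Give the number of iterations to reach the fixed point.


Step 1: x=0, cap=9268, increment=13
Step 2: x grows by 13 each step until capped at 9268; fixed point is x=9268
Step 3: iterations = ceil(9268/13) = 713

713


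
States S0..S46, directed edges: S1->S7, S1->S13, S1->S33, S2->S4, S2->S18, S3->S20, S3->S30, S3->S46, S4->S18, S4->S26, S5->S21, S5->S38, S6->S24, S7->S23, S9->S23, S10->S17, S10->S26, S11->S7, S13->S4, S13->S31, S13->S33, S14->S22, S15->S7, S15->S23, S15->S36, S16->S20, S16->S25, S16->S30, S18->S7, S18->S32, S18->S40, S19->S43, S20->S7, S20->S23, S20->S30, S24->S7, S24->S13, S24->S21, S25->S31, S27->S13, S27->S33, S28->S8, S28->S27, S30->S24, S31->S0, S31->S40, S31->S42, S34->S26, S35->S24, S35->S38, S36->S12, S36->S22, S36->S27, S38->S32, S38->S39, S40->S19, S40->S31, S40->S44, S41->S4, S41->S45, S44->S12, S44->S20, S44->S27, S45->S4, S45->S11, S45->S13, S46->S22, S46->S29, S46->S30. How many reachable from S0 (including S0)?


BFS from S0:
  layer 0: {S0}
Reachable set: {S0}
Count = 1

1


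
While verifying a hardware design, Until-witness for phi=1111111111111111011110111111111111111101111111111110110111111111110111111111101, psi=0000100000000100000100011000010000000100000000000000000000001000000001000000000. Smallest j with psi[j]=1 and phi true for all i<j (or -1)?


(phi U psi) at 0: need smallest j with psi[j]=1 and phi[i]=1 for all i in [0,j).
Scan from step 0:
  step 0: phi=1, psi=0 -> continue
  step 1: phi=1, psi=0 -> continue
  step 2: phi=1, psi=0 -> continue
  step 3: phi=1, psi=0 -> continue
  step 4: psi=1 and phi held for [0,4) -> witness found
Witness step = 4

4


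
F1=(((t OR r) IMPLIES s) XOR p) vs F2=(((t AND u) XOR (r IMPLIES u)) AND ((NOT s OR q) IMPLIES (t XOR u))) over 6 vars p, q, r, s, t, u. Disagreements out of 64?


F1 = (((t OR r) IMPLIES s) XOR p)
F2 = (((t AND u) XOR (r IMPLIES u)) AND ((NOT s OR q) IMPLIES (t XOR u)))
Evaluate both on each of 64 rows (bits = p,q,r,s,t,u):
  row 0 [000000]: F1=1 F2=0 (differ) -> 1
  row 1 [000001]: F1=1 F2=1 -> 0
  row 2 [000010]: F1=0 F2=1 (differ) -> 1
  row 3 [000011]: F1=0 F2=0 -> 0
  row 4 [000100]: F1=1 F2=1 -> 0
  (every remaining row is evaluated the same way; all 64 results are listed next)
Full result column, 8 rows per line (p,q,r fixed per line; s,t,u runs 000..111 left to right):
  rows 0-7 [p,q,r=000]: 10100001  (ones: 3)
  rows 8-15 [p,q,r=001]: 01001011  (ones: 4)
  rows 16-23 [p,q,r=010]: 10101001  (ones: 4)
  rows 24-31 [p,q,r=011]: 01001011  (ones: 4)
  rows 32-39 [p,q,r=100]: 01011110  (ones: 5)
  rows 40-47 [p,q,r=101]: 10110100  (ones: 4)
  rows 48-55 [p,q,r=110]: 01010110  (ones: 4)
  rows 56-63 [p,q,r=111]: 10110100  (ones: 4)
Disagreements = 3+4+4+4+5+4+4+4 = 32

32


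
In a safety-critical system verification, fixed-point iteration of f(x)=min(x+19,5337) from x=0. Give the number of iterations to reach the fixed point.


Step 1: x=0, cap=5337, increment=19
Step 2: x grows by 19 each step until capped at 5337; fixed point is x=5337
Step 3: iterations = ceil(5337/19) = 281

281


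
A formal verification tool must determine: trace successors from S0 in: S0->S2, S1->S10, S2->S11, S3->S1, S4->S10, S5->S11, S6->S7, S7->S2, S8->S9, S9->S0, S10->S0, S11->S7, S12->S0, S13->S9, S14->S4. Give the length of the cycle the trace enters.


Trace from S0 until a state repeats:
  S0 -> S2 -> S11 -> S7 -> S2
S2 first seen at step 1, revisited at step 4.
Cycle length = 4 - 1 = 3

3


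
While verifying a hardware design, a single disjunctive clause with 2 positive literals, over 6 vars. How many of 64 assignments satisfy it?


Step 1: Total=2^6=64
Step 2: Unsat when all 2 false: 2^4=16
Step 3: Sat=64-16=48

48


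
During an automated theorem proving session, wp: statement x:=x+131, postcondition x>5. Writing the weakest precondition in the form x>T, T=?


Formula: wp(x:=E, P) = P[E/x] (substitute E for x in postcondition)
Step 1: Postcondition: x>5
Step 2: Substitute x+131 for x: x+131>5
Step 3: Solve for x: x > 5-131 = -126

-126


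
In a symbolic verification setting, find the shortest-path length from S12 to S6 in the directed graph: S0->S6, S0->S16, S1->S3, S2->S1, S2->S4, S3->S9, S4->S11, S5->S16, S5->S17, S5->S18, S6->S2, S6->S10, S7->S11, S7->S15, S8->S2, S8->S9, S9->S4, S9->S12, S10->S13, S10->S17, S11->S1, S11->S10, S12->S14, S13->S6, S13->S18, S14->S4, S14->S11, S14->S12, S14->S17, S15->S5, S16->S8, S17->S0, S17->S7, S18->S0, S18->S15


BFS layer-by-layer from S12:
  dist 0: {S12}
  dist 1: {S14}
  dist 2: {S4, S11, S17}
  dist 3: {S0, S1, S7, S10}
  dist 4: {S3, S6, S13, S15, S16}
  -> S6 reached at distance 4
Shortest path length = 4

4


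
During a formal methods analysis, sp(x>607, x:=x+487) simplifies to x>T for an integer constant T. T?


Formula: sp(P, x:=E) = exists old_x. (x = E[old_x/x]) AND P[old_x/x] (old_x is the value of x before the assignment; eliminate old_x by solving x = E[old_x/x] for old_x)
Step 1: Precondition P: x>607, i.e. old_x > 607
Step 2: Assignment gives x = old_x + 487, so old_x = x - 487
Step 3: Substitute into P: x - 487 > 607
Step 4: Simplify: x > 607+487 = 1094

1094


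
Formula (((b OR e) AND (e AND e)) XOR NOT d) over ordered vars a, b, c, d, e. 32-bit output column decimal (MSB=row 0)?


Formula: (((b OR e) AND (e AND e)) XOR NOT d) over a, b, c, d, e (32 rows)
Evaluate each row (bits = a,b,c,d,e, MSB first):
  row 0 [00000]: (((0 OR 0) AND (0 AND 0)) XOR NOT 0) -> 1
  row 1 [00001]: (((0 OR 1) AND (1 AND 1)) XOR NOT 0) -> 0
  row 2 [00010]: (((0 OR 0) AND (0 AND 0)) XOR NOT 1) -> 0
  row 3 [00011]: (((0 OR 1) AND (1 AND 1)) XOR NOT 1) -> 1
  row 4 [00100]: (((0 OR 0) AND (0 AND 0)) XOR NOT 0) -> 1
  row 5 [00101]: (((0 OR 1) AND (1 AND 1)) XOR NOT 0) -> 0
  row 6 [00110]: (((0 OR 0) AND (0 AND 0)) XOR NOT 1) -> 0
  row 7 [00111]: (((0 OR 1) AND (1 AND 1)) XOR NOT 1) -> 1
  row 8 [01000]: (((1 OR 0) AND (0 AND 0)) XOR NOT 0) -> 1
  row 9 [01001]: (((1 OR 1) AND (1 AND 1)) XOR NOT 0) -> 0
  row 10 [01010]: (((1 OR 0) AND (0 AND 0)) XOR NOT 1) -> 0
  row 11 [01011]: (((1 OR 1) AND (1 AND 1)) XOR NOT 1) -> 1
  row 12 [01100]: (((1 OR 0) AND (0 AND 0)) XOR NOT 0) -> 1
  row 13 [01101]: (((1 OR 1) AND (1 AND 1)) XOR NOT 0) -> 0
  row 14 [01110]: (((1 OR 0) AND (0 AND 0)) XOR NOT 1) -> 0
  row 15 [01111]: (((1 OR 1) AND (1 AND 1)) XOR NOT 1) -> 1
  row 16 [10000]: (((0 OR 0) AND (0 AND 0)) XOR NOT 0) -> 1
  row 17 [10001]: (((0 OR 1) AND (1 AND 1)) XOR NOT 0) -> 0
  row 18 [10010]: (((0 OR 0) AND (0 AND 0)) XOR NOT 1) -> 0
  row 19 [10011]: (((0 OR 1) AND (1 AND 1)) XOR NOT 1) -> 1
  row 20 [10100]: (((0 OR 0) AND (0 AND 0)) XOR NOT 0) -> 1
  row 21 [10101]: (((0 OR 1) AND (1 AND 1)) XOR NOT 0) -> 0
  row 22 [10110]: (((0 OR 0) AND (0 AND 0)) XOR NOT 1) -> 0
  row 23 [10111]: (((0 OR 1) AND (1 AND 1)) XOR NOT 1) -> 1
  row 24 [11000]: (((1 OR 0) AND (0 AND 0)) XOR NOT 0) -> 1
  row 25 [11001]: (((1 OR 1) AND (1 AND 1)) XOR NOT 0) -> 0
  row 26 [11010]: (((1 OR 0) AND (0 AND 0)) XOR NOT 1) -> 0
  row 27 [11011]: (((1 OR 1) AND (1 AND 1)) XOR NOT 1) -> 1
  row 28 [11100]: (((1 OR 0) AND (0 AND 0)) XOR NOT 0) -> 1
  row 29 [11101]: (((1 OR 1) AND (1 AND 1)) XOR NOT 0) -> 0
  row 30 [11110]: (((1 OR 0) AND (0 AND 0)) XOR NOT 1) -> 0
  row 31 [11111]: (((1 OR 1) AND (1 AND 1)) XOR NOT 1) -> 1
Full result column, 4 rows per line (a,b,c fixed per line; d,e runs 00..11 left to right):
  rows 0-3 [a,b,c=000]: 1001  = hex 9
  rows 4-7 [a,b,c=001]: 1001  = hex 9
  rows 8-11 [a,b,c=010]: 1001  = hex 9
  rows 12-15 [a,b,c=011]: 1001  = hex 9
  rows 16-19 [a,b,c=100]: 1001  = hex 9
  rows 20-23 [a,b,c=101]: 1001  = hex 9
  rows 24-27 [a,b,c=110]: 1001  = hex 9
  rows 28-31 [a,b,c=111]: 1001  = hex 9
Output column (row 0 .. row 31) = 10011001100110011001100110011001
Output column grouped in 4s = 1001 1001 1001 1001 1001 1001 1001 1001 = 0x99999999
Convert to decimal digit by digit (value = value*16 + digit):
  9 -> 9
  9*16 + 9 = 153
  153*16 + 9 = 2457
  2457*16 + 9 = 39321
  39321*16 + 9 = 629145
  629145*16 + 9 = 10066329
  10066329*16 + 9 = 161061273
  161061273*16 + 9 = 2576980377
Decimal = 2576980377

2576980377


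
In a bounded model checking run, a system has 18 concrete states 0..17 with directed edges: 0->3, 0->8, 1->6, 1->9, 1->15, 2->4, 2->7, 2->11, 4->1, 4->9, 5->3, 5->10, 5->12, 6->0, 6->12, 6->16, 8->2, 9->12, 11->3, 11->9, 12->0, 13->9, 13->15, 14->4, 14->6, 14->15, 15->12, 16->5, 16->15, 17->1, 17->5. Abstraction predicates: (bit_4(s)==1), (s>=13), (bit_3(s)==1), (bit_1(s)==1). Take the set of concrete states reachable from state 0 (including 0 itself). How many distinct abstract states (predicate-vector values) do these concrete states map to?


BFS from 0:
Concrete reachable: {0, 1, 2, 3, 4, 5, 6, 7, 8, 9, 10, 11, 12, 15, 16}
Abstract via predicates (bit_4(s)==1), (s>=13), (bit_3(s)==1), (bit_1(s)==1):
  (0,0,0,0) <- {0, 1, 4, 5}
  (0,0,0,1) <- {2, 3, 6, 7}
  (0,0,1,0) <- {8, 9, 12}
  (0,0,1,1) <- {10, 11}
  (0,1,1,1) <- {15}
  (1,1,0,0) <- {16}
Distinct abstract states = 6

6


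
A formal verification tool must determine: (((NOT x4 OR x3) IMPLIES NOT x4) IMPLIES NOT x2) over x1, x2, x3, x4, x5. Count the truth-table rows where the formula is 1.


Formula: (((NOT x4 OR x3) IMPLIES NOT x4) IMPLIES NOT x2) over 5 vars (32 rows)
Evaluate each row (x1, x2, x3, x4, x5 as bits, MSB first):
  row 0 [00000]: (((NOT 0 OR 0) IMPLIES NOT 0) IMPLIES NOT 0) -> 1
  row 1 [00001]: (((NOT 0 OR 0) IMPLIES NOT 0) IMPLIES NOT 0) -> 1
  row 2 [00010]: (((NOT 1 OR 0) IMPLIES NOT 1) IMPLIES NOT 0) -> 1
  row 3 [00011]: (((NOT 1 OR 0) IMPLIES NOT 1) IMPLIES NOT 0) -> 1
  row 4 [00100]: (((NOT 0 OR 1) IMPLIES NOT 0) IMPLIES NOT 0) -> 1
  row 5 [00101]: (((NOT 0 OR 1) IMPLIES NOT 0) IMPLIES NOT 0) -> 1
  row 6 [00110]: (((NOT 1 OR 1) IMPLIES NOT 1) IMPLIES NOT 0) -> 1
  row 7 [00111]: (((NOT 1 OR 1) IMPLIES NOT 1) IMPLIES NOT 0) -> 1
  row 8 [01000]: (((NOT 0 OR 0) IMPLIES NOT 0) IMPLIES NOT 1) -> 0
  row 9 [01001]: (((NOT 0 OR 0) IMPLIES NOT 0) IMPLIES NOT 1) -> 0
  row 10 [01010]: (((NOT 1 OR 0) IMPLIES NOT 1) IMPLIES NOT 1) -> 0
  row 11 [01011]: (((NOT 1 OR 0) IMPLIES NOT 1) IMPLIES NOT 1) -> 0
  row 12 [01100]: (((NOT 0 OR 1) IMPLIES NOT 0) IMPLIES NOT 1) -> 0
  row 13 [01101]: (((NOT 0 OR 1) IMPLIES NOT 0) IMPLIES NOT 1) -> 0
  row 14 [01110]: (((NOT 1 OR 1) IMPLIES NOT 1) IMPLIES NOT 1) -> 1
  row 15 [01111]: (((NOT 1 OR 1) IMPLIES NOT 1) IMPLIES NOT 1) -> 1
  row 16 [10000]: (((NOT 0 OR 0) IMPLIES NOT 0) IMPLIES NOT 0) -> 1
  row 17 [10001]: (((NOT 0 OR 0) IMPLIES NOT 0) IMPLIES NOT 0) -> 1
  row 18 [10010]: (((NOT 1 OR 0) IMPLIES NOT 1) IMPLIES NOT 0) -> 1
  row 19 [10011]: (((NOT 1 OR 0) IMPLIES NOT 1) IMPLIES NOT 0) -> 1
  row 20 [10100]: (((NOT 0 OR 1) IMPLIES NOT 0) IMPLIES NOT 0) -> 1
  row 21 [10101]: (((NOT 0 OR 1) IMPLIES NOT 0) IMPLIES NOT 0) -> 1
  row 22 [10110]: (((NOT 1 OR 1) IMPLIES NOT 1) IMPLIES NOT 0) -> 1
  row 23 [10111]: (((NOT 1 OR 1) IMPLIES NOT 1) IMPLIES NOT 0) -> 1
  row 24 [11000]: (((NOT 0 OR 0) IMPLIES NOT 0) IMPLIES NOT 1) -> 0
  row 25 [11001]: (((NOT 0 OR 0) IMPLIES NOT 0) IMPLIES NOT 1) -> 0
  row 26 [11010]: (((NOT 1 OR 0) IMPLIES NOT 1) IMPLIES NOT 1) -> 0
  row 27 [11011]: (((NOT 1 OR 0) IMPLIES NOT 1) IMPLIES NOT 1) -> 0
  row 28 [11100]: (((NOT 0 OR 1) IMPLIES NOT 0) IMPLIES NOT 1) -> 0
  row 29 [11101]: (((NOT 0 OR 1) IMPLIES NOT 0) IMPLIES NOT 1) -> 0
  row 30 [11110]: (((NOT 1 OR 1) IMPLIES NOT 1) IMPLIES NOT 1) -> 1
  row 31 [11111]: (((NOT 1 OR 1) IMPLIES NOT 1) IMPLIES NOT 1) -> 1
Full result column, 8 rows per line (x1,x2 fixed per line; x3,x4,x5 runs 000..111 left to right):
  rows 0-7 [x1,x2=00]: 11111111  (ones: 8)
  rows 8-15 [x1,x2=01]: 00000011  (ones: 2)
  rows 16-23 [x1,x2=10]: 11111111  (ones: 8)
  rows 24-31 [x1,x2=11]: 00000011  (ones: 2)
Count of 1-rows = 8+2+8+2 = 20

20


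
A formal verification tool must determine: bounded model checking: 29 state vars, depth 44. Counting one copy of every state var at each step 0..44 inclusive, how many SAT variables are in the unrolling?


BMC unrolls to depth k, creating one copy of each state var for steps 0..k.
Step count = 44 + 1 = 45 (steps 0 through 44)
Vars per step = 29
Total = 29 * 45 = 1305

1305


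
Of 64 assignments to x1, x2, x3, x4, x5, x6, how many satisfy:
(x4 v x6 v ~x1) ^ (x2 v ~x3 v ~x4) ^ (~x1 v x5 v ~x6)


CNF with 3 clauses over 6 vars (64 assignments).
An assignment satisfies CNF iff every clause has >=1 true literal.
Check each row (bits = x1,x2,x3,x4,x5,x6; clause T/F shown):
  row 0 [000000]: clauses=TTT -> 1
  row 1 [000001]: clauses=TTT -> 1
  row 2 [000010]: clauses=TTT -> 1
  row 3 [000011]: clauses=TTT -> 1
  row 4 [000100]: clauses=TTT -> 1
  (every remaining row is evaluated the same way; all 64 results are listed next)
Full result column, 8 rows per line (x1,x2,x3 fixed per line; x4,x5,x6 runs 000..111 left to right):
  rows 0-7 [x1,x2,x3=000]: 11111111  (ones: 8)
  rows 8-15 [x1,x2,x3=001]: 11110000  (ones: 4)
  rows 16-23 [x1,x2,x3=010]: 11111111  (ones: 8)
  rows 24-31 [x1,x2,x3=011]: 11111111  (ones: 8)
  rows 32-39 [x1,x2,x3=100]: 00011011  (ones: 4)
  rows 40-47 [x1,x2,x3=101]: 00010000  (ones: 1)
  rows 48-55 [x1,x2,x3=110]: 00011011  (ones: 4)
  rows 56-63 [x1,x2,x3=111]: 00011011  (ones: 4)
Satisfying assignments = 8+4+8+8+4+1+4+4 = 41

41


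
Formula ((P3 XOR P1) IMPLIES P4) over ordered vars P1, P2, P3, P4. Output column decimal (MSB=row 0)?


Formula: ((P3 XOR P1) IMPLIES P4) over P1, P2, P3, P4 (16 rows)
Evaluate each row (bits = P1,P2,P3,P4, MSB first):
  row 0 [0000]: ((0 XOR 0) IMPLIES 0) -> 1
  row 1 [0001]: ((0 XOR 0) IMPLIES 1) -> 1
  row 2 [0010]: ((1 XOR 0) IMPLIES 0) -> 0
  row 3 [0011]: ((1 XOR 0) IMPLIES 1) -> 1
  row 4 [0100]: ((0 XOR 0) IMPLIES 0) -> 1
  row 5 [0101]: ((0 XOR 0) IMPLIES 1) -> 1
  row 6 [0110]: ((1 XOR 0) IMPLIES 0) -> 0
  row 7 [0111]: ((1 XOR 0) IMPLIES 1) -> 1
  row 8 [1000]: ((0 XOR 1) IMPLIES 0) -> 0
  row 9 [1001]: ((0 XOR 1) IMPLIES 1) -> 1
  row 10 [1010]: ((1 XOR 1) IMPLIES 0) -> 1
  row 11 [1011]: ((1 XOR 1) IMPLIES 1) -> 1
  row 12 [1100]: ((0 XOR 1) IMPLIES 0) -> 0
  row 13 [1101]: ((0 XOR 1) IMPLIES 1) -> 1
  row 14 [1110]: ((1 XOR 1) IMPLIES 0) -> 1
  row 15 [1111]: ((1 XOR 1) IMPLIES 1) -> 1
Full result column, 4 rows per line (P1,P2 fixed per line; P3,P4 runs 00..11 left to right):
  rows 0-3 [P1,P2=00]: 1101  = hex D
  rows 4-7 [P1,P2=01]: 1101  = hex D
  rows 8-11 [P1,P2=10]: 0111  = hex 7
  rows 12-15 [P1,P2=11]: 0111  = hex 7
Output column (row 0 .. row 15) = 1101110101110111
Output column grouped in 4s = 1101 1101 0111 0111 = 0xDD77
Convert to decimal digit by digit (value = value*16 + digit):
  D -> 13
  13*16 + 13 (D) = 221
  221*16 + 7 = 3543
  3543*16 + 7 = 56695
Decimal = 56695

56695


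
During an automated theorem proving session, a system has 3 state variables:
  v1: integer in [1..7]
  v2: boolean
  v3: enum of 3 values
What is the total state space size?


State space = product of domain sizes of all variables.
Domain sizes:
  v1 (integer in [1..7]): 7
  v2 (boolean): 2
  v3 (enum of 3 values): 3
Product = 7 * 2 * 3 = 42

42


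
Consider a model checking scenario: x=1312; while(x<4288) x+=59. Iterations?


Step 1: x goes from 1312 toward 4288 by 59; the body runs while x<4288, so iterations = ceil((bound-start)/step)
Step 2: Distance=2976
Step 3: ceil(2976/59)=51

51


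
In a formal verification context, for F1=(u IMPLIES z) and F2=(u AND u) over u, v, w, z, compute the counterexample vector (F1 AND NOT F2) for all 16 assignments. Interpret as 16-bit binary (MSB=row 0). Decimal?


F1 = (u IMPLIES z)
F2 = (u AND u)
Counterexample to F1=>F2 is where F1=1 and F2=0.
Evaluate each row (bits = u,v,w,z, MSB first):
  row 0 [0000]: F1=1 F2=0 -> F1&~F2 -> 1
  row 1 [0001]: F1=1 F2=0 -> F1&~F2 -> 1
  row 2 [0010]: F1=1 F2=0 -> F1&~F2 -> 1
  row 3 [0011]: F1=1 F2=0 -> F1&~F2 -> 1
  row 4 [0100]: F1=1 F2=0 -> F1&~F2 -> 1
  row 5 [0101]: F1=1 F2=0 -> F1&~F2 -> 1
  row 6 [0110]: F1=1 F2=0 -> F1&~F2 -> 1
  row 7 [0111]: F1=1 F2=0 -> F1&~F2 -> 1
  row 8 [1000]: F1=0 F2=1 -> F1&~F2 -> 0
  row 9 [1001]: F1=1 F2=1 -> F1&~F2 -> 0
  row 10 [1010]: F1=0 F2=1 -> F1&~F2 -> 0
  row 11 [1011]: F1=1 F2=1 -> F1&~F2 -> 0
  row 12 [1100]: F1=0 F2=1 -> F1&~F2 -> 0
  row 13 [1101]: F1=1 F2=1 -> F1&~F2 -> 0
  row 14 [1110]: F1=0 F2=1 -> F1&~F2 -> 0
  row 15 [1111]: F1=1 F2=1 -> F1&~F2 -> 0
Full result column, 4 rows per line (u,v fixed per line; w,z runs 00..11 left to right):
  rows 0-3 [u,v=00]: 1111  = hex F
  rows 4-7 [u,v=01]: 1111  = hex F
  rows 8-11 [u,v=10]: 0000  = hex 0
  rows 12-15 [u,v=11]: 0000  = hex 0
Counterexample vector (row 0 .. row 15) = 1111111100000000
Output column grouped in 4s = 1111 1111 0000 0000 = 0xFF00
Convert to decimal digit by digit (value = value*16 + digit):
  F -> 15
  15*16 + 15 (F) = 255
  255*16 + 0 = 4080
  4080*16 + 0 = 65280
Decimal = 65280

65280


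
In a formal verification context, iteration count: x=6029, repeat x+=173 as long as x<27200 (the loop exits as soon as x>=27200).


Step 1: x goes from 6029 toward 27200 by 173; the body runs while x<27200, so iterations = ceil((bound-start)/step)
Step 2: Distance=21171
Step 3: ceil(21171/173)=123

123


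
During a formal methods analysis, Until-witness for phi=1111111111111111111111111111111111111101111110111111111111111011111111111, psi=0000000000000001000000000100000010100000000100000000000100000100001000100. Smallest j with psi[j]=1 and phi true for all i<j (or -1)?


(phi U psi) at 0: need smallest j with psi[j]=1 and phi[i]=1 for all i in [0,j).
Scan from step 0:
  step 0: phi=1, psi=0 -> continue
  step 1: phi=1, psi=0 -> continue
  step 2: phi=1, psi=0 -> continue
  step 3: phi=1, psi=0 -> continue
  step 15: psi=1 and phi held for [0,15) -> witness found
Witness step = 15

15


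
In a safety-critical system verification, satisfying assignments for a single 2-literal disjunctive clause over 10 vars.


Step 1: Total=2^10=1024
Step 2: Unsat when all 2 false: 2^8=256
Step 3: Sat=1024-256=768

768


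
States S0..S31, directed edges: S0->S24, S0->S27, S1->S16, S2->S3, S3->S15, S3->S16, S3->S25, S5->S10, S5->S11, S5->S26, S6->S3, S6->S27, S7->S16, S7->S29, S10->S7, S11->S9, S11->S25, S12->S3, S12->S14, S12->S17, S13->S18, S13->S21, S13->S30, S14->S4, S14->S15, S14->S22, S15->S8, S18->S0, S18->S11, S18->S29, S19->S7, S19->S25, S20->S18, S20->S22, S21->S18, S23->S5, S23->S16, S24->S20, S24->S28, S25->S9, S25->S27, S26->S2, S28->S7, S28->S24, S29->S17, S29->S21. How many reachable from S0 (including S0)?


BFS from S0:
  layer 0: {S0}
  layer 1: {S24, S27}
  layer 2: {S20, S28}
  layer 3: {S7, S18, S22}
  layer 4: {S11, S16, S29}
  layer 5: {S9, S17, S21, S25}
Reachable set: {S0, S7, S9, S11, S16, S17, S18, S20, S21, S22, S24, S25, S27, S28, S29}
Count = 15

15


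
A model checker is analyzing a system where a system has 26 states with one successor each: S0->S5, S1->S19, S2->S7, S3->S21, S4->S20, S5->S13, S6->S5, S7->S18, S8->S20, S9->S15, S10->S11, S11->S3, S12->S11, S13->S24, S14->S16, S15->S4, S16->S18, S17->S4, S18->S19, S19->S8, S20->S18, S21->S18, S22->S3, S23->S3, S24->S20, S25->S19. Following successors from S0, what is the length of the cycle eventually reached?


Trace from S0 until a state repeats:
  S0 -> S5 -> S13 -> S24 -> S20 -> S18 -> S19 -> S8 -> S20
S20 first seen at step 4, revisited at step 8.
Cycle length = 8 - 4 = 4

4


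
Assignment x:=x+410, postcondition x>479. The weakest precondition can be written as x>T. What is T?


Formula: wp(x:=E, P) = P[E/x] (substitute E for x in postcondition)
Step 1: Postcondition: x>479
Step 2: Substitute x+410 for x: x+410>479
Step 3: Solve for x: x > 479-410 = 69

69


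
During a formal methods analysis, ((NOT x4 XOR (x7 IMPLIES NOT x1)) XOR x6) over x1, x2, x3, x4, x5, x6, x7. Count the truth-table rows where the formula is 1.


Formula: ((NOT x4 XOR (x7 IMPLIES NOT x1)) XOR x6) over 7 vars (128 rows)
Evaluate each row (x1, x2, x3, x4, x5, x6, x7 as bits, MSB first):
  row 0 [0000000]: ((NOT 0 XOR (0 IMPLIES NOT 0)) XOR 0) -> 0
  row 1 [0000001]: ((NOT 0 XOR (1 IMPLIES NOT 0)) XOR 0) -> 0
  row 2 [0000010]: ((NOT 0 XOR (0 IMPLIES NOT 0)) XOR 1) -> 1
  row 3 [0000011]: ((NOT 0 XOR (1 IMPLIES NOT 0)) XOR 1) -> 1
  row 4 [0000100]: ((NOT 0 XOR (0 IMPLIES NOT 0)) XOR 0) -> 0
  (every remaining row is evaluated the same way; all 128 results are listed next)
Full result column, 8 rows per line (x1,x2,x3,x4 fixed per line; x5,x6,x7 runs 000..111 left to right):
  rows 0-7 [x1,x2,x3,x4=0000]: 00110011  (ones: 4)
  rows 8-15 [x1,x2,x3,x4=0001]: 11001100  (ones: 4)
  rows 16-23 [x1,x2,x3,x4=0010]: 00110011  (ones: 4)
  rows 24-31 [x1,x2,x3,x4=0011]: 11001100  (ones: 4)
  rows 32-39 [x1,x2,x3,x4=0100]: 00110011  (ones: 4)
  rows 40-47 [x1,x2,x3,x4=0101]: 11001100  (ones: 4)
  rows 48-55 [x1,x2,x3,x4=0110]: 00110011  (ones: 4)
  rows 56-63 [x1,x2,x3,x4=0111]: 11001100  (ones: 4)
  rows 64-71 [x1,x2,x3,x4=1000]: 01100110  (ones: 4)
  rows 72-79 [x1,x2,x3,x4=1001]: 10011001  (ones: 4)
  rows 80-87 [x1,x2,x3,x4=1010]: 01100110  (ones: 4)
  rows 88-95 [x1,x2,x3,x4=1011]: 10011001  (ones: 4)
  rows 96-103 [x1,x2,x3,x4=1100]: 01100110  (ones: 4)
  rows 104-111 [x1,x2,x3,x4=1101]: 10011001  (ones: 4)
  rows 112-119 [x1,x2,x3,x4=1110]: 01100110  (ones: 4)
  rows 120-127 [x1,x2,x3,x4=1111]: 10011001  (ones: 4)
Count of 1-rows = 4+4+4+4+4+4+4+4+4+4+4+4+4+4+4+4 = 64

64


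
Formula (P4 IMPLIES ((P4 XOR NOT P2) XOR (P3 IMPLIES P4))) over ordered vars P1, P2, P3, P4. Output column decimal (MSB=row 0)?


Formula: (P4 IMPLIES ((P4 XOR NOT P2) XOR (P3 IMPLIES P4))) over P1, P2, P3, P4 (16 rows)
Evaluate each row (bits = P1,P2,P3,P4, MSB first):
  row 0 [0000]: (0 IMPLIES ((0 XOR NOT 0) XOR (0 IMPLIES 0))) -> 1
  row 1 [0001]: (1 IMPLIES ((1 XOR NOT 0) XOR (0 IMPLIES 1))) -> 1
  row 2 [0010]: (0 IMPLIES ((0 XOR NOT 0) XOR (1 IMPLIES 0))) -> 1
  row 3 [0011]: (1 IMPLIES ((1 XOR NOT 0) XOR (1 IMPLIES 1))) -> 1
  row 4 [0100]: (0 IMPLIES ((0 XOR NOT 1) XOR (0 IMPLIES 0))) -> 1
  row 5 [0101]: (1 IMPLIES ((1 XOR NOT 1) XOR (0 IMPLIES 1))) -> 0
  row 6 [0110]: (0 IMPLIES ((0 XOR NOT 1) XOR (1 IMPLIES 0))) -> 1
  row 7 [0111]: (1 IMPLIES ((1 XOR NOT 1) XOR (1 IMPLIES 1))) -> 0
  row 8 [1000]: (0 IMPLIES ((0 XOR NOT 0) XOR (0 IMPLIES 0))) -> 1
  row 9 [1001]: (1 IMPLIES ((1 XOR NOT 0) XOR (0 IMPLIES 1))) -> 1
  row 10 [1010]: (0 IMPLIES ((0 XOR NOT 0) XOR (1 IMPLIES 0))) -> 1
  row 11 [1011]: (1 IMPLIES ((1 XOR NOT 0) XOR (1 IMPLIES 1))) -> 1
  row 12 [1100]: (0 IMPLIES ((0 XOR NOT 1) XOR (0 IMPLIES 0))) -> 1
  row 13 [1101]: (1 IMPLIES ((1 XOR NOT 1) XOR (0 IMPLIES 1))) -> 0
  row 14 [1110]: (0 IMPLIES ((0 XOR NOT 1) XOR (1 IMPLIES 0))) -> 1
  row 15 [1111]: (1 IMPLIES ((1 XOR NOT 1) XOR (1 IMPLIES 1))) -> 0
Full result column, 4 rows per line (P1,P2 fixed per line; P3,P4 runs 00..11 left to right):
  rows 0-3 [P1,P2=00]: 1111  = hex F
  rows 4-7 [P1,P2=01]: 1010  = hex A
  rows 8-11 [P1,P2=10]: 1111  = hex F
  rows 12-15 [P1,P2=11]: 1010  = hex A
Output column (row 0 .. row 15) = 1111101011111010
Output column grouped in 4s = 1111 1010 1111 1010 = 0xFAFA
Convert to decimal digit by digit (value = value*16 + digit):
  F -> 15
  15*16 + 10 (A) = 250
  250*16 + 15 (F) = 4015
  4015*16 + 10 (A) = 64250
Decimal = 64250

64250


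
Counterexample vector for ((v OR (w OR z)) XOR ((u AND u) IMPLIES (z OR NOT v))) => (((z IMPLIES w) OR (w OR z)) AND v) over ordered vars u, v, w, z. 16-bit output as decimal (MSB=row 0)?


F1 = ((v OR (w OR z)) XOR ((u AND u) IMPLIES (z OR NOT v)))
F2 = (((z IMPLIES w) OR (w OR z)) AND v)
Counterexample to F1=>F2 is where F1=1 and F2=0.
Evaluate each row (bits = u,v,w,z, MSB first):
  row 0 [0000]: F1=1 F2=0 -> F1&~F2 -> 1
  row 1 [0001]: F1=0 F2=0 -> F1&~F2 -> 0
  row 2 [0010]: F1=0 F2=0 -> F1&~F2 -> 0
  row 3 [0011]: F1=0 F2=0 -> F1&~F2 -> 0
  row 4 [0100]: F1=0 F2=1 -> F1&~F2 -> 0
  row 5 [0101]: F1=0 F2=1 -> F1&~F2 -> 0
  row 6 [0110]: F1=0 F2=1 -> F1&~F2 -> 0
  row 7 [0111]: F1=0 F2=1 -> F1&~F2 -> 0
  row 8 [1000]: F1=1 F2=0 -> F1&~F2 -> 1
  row 9 [1001]: F1=0 F2=0 -> F1&~F2 -> 0
  row 10 [1010]: F1=0 F2=0 -> F1&~F2 -> 0
  row 11 [1011]: F1=0 F2=0 -> F1&~F2 -> 0
  row 12 [1100]: F1=1 F2=1 -> F1&~F2 -> 0
  row 13 [1101]: F1=0 F2=1 -> F1&~F2 -> 0
  row 14 [1110]: F1=1 F2=1 -> F1&~F2 -> 0
  row 15 [1111]: F1=0 F2=1 -> F1&~F2 -> 0
Full result column, 4 rows per line (u,v fixed per line; w,z runs 00..11 left to right):
  rows 0-3 [u,v=00]: 1000  = hex 8
  rows 4-7 [u,v=01]: 0000  = hex 0
  rows 8-11 [u,v=10]: 1000  = hex 8
  rows 12-15 [u,v=11]: 0000  = hex 0
Counterexample vector (row 0 .. row 15) = 1000000010000000
Output column grouped in 4s = 1000 0000 1000 0000 = 0x8080
Convert to decimal digit by digit (value = value*16 + digit):
  8 -> 8
  8*16 + 0 = 128
  128*16 + 8 = 2056
  2056*16 + 0 = 32896
Decimal = 32896

32896


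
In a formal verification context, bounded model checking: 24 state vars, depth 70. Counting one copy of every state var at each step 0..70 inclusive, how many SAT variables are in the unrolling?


BMC unrolls to depth k, creating one copy of each state var for steps 0..k.
Step count = 70 + 1 = 71 (steps 0 through 70)
Vars per step = 24
Total = 24 * 71 = 1704

1704


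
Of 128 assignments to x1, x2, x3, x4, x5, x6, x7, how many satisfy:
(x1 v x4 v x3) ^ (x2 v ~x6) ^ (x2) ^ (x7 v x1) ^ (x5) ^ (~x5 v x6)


CNF with 6 clauses over 7 vars (128 assignments).
An assignment satisfies CNF iff every clause has >=1 true literal.
Check each row (bits = x1,x2,x3,x4,x5,x6,x7; clause T/F shown):
  row 0 [0000000]: clauses=FTFFFT -> 0
  row 1 [0000001]: clauses=FTFTFT -> 0
  row 2 [0000010]: clauses=FFFFFT -> 0
  row 3 [0000011]: clauses=FFFTFT -> 0
  row 4 [0000100]: clauses=FTFFTF -> 0
  (every remaining row is evaluated the same way; all 128 results are listed next)
Full result column, 8 rows per line (x1,x2,x3,x4 fixed per line; x5,x6,x7 runs 000..111 left to right):
  rows 0-7 [x1,x2,x3,x4=0000]: 00000000  (ones: 0)
  rows 8-15 [x1,x2,x3,x4=0001]: 00000000  (ones: 0)
  rows 16-23 [x1,x2,x3,x4=0010]: 00000000  (ones: 0)
  rows 24-31 [x1,x2,x3,x4=0011]: 00000000  (ones: 0)
  rows 32-39 [x1,x2,x3,x4=0100]: 00000000  (ones: 0)
  rows 40-47 [x1,x2,x3,x4=0101]: 00000001  (ones: 1)
  rows 48-55 [x1,x2,x3,x4=0110]: 00000001  (ones: 1)
  rows 56-63 [x1,x2,x3,x4=0111]: 00000001  (ones: 1)
  rows 64-71 [x1,x2,x3,x4=1000]: 00000000  (ones: 0)
  rows 72-79 [x1,x2,x3,x4=1001]: 00000000  (ones: 0)
  rows 80-87 [x1,x2,x3,x4=1010]: 00000000  (ones: 0)
  rows 88-95 [x1,x2,x3,x4=1011]: 00000000  (ones: 0)
  rows 96-103 [x1,x2,x3,x4=1100]: 00000011  (ones: 2)
  rows 104-111 [x1,x2,x3,x4=1101]: 00000011  (ones: 2)
  rows 112-119 [x1,x2,x3,x4=1110]: 00000011  (ones: 2)
  rows 120-127 [x1,x2,x3,x4=1111]: 00000011  (ones: 2)
Satisfying assignments = 0+0+0+0+0+1+1+1+0+0+0+0+2+2+2+2 = 11

11


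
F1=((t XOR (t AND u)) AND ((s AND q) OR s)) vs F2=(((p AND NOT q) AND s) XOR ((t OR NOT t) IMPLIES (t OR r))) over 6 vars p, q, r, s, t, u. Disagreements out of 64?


F1 = ((t XOR (t AND u)) AND ((s AND q) OR s))
F2 = (((p AND NOT q) AND s) XOR ((t OR NOT t) IMPLIES (t OR r)))
Evaluate both on each of 64 rows (bits = p,q,r,s,t,u):
  row 0 [000000]: F1=0 F2=0 -> 0
  row 1 [000001]: F1=0 F2=0 -> 0
  row 2 [000010]: F1=0 F2=1 (differ) -> 1
  row 3 [000011]: F1=0 F2=1 (differ) -> 1
  row 4 [000100]: F1=0 F2=0 -> 0
  (every remaining row is evaluated the same way; all 64 results are listed next)
Full result column, 8 rows per line (p,q,r fixed per line; s,t,u runs 000..111 left to right):
  rows 0-7 [p,q,r=000]: 00110001  (ones: 3)
  rows 8-15 [p,q,r=001]: 11111101  (ones: 7)
  rows 16-23 [p,q,r=010]: 00110001  (ones: 3)
  rows 24-31 [p,q,r=011]: 11111101  (ones: 7)
  rows 32-39 [p,q,r=100]: 00111110  (ones: 5)
  rows 40-47 [p,q,r=101]: 11110010  (ones: 5)
  rows 48-55 [p,q,r=110]: 00110001  (ones: 3)
  rows 56-63 [p,q,r=111]: 11111101  (ones: 7)
Disagreements = 3+7+3+7+5+5+3+7 = 40

40


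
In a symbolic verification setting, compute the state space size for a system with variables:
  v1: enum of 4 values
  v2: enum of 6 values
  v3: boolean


State space = product of domain sizes of all variables.
Domain sizes:
  v1 (enum of 4 values): 4
  v2 (enum of 6 values): 6
  v3 (boolean): 2
Product = 4 * 6 * 2 = 48

48


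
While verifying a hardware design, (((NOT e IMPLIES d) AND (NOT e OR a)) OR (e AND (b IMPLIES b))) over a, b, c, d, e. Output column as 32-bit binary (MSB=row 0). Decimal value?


Formula: (((NOT e IMPLIES d) AND (NOT e OR a)) OR (e AND (b IMPLIES b))) over a, b, c, d, e (32 rows)
Evaluate each row (bits = a,b,c,d,e, MSB first):
  row 0 [00000]: (((NOT 0 IMPLIES 0) AND (NOT 0 OR 0)) OR (0 AND (0 IMPLIES 0))) -> 0
  row 1 [00001]: (((NOT 1 IMPLIES 0) AND (NOT 1 OR 0)) OR (1 AND (0 IMPLIES 0))) -> 1
  row 2 [00010]: (((NOT 0 IMPLIES 1) AND (NOT 0 OR 0)) OR (0 AND (0 IMPLIES 0))) -> 1
  row 3 [00011]: (((NOT 1 IMPLIES 1) AND (NOT 1 OR 0)) OR (1 AND (0 IMPLIES 0))) -> 1
  row 4 [00100]: (((NOT 0 IMPLIES 0) AND (NOT 0 OR 0)) OR (0 AND (0 IMPLIES 0))) -> 0
  row 5 [00101]: (((NOT 1 IMPLIES 0) AND (NOT 1 OR 0)) OR (1 AND (0 IMPLIES 0))) -> 1
  row 6 [00110]: (((NOT 0 IMPLIES 1) AND (NOT 0 OR 0)) OR (0 AND (0 IMPLIES 0))) -> 1
  row 7 [00111]: (((NOT 1 IMPLIES 1) AND (NOT 1 OR 0)) OR (1 AND (0 IMPLIES 0))) -> 1
  row 8 [01000]: (((NOT 0 IMPLIES 0) AND (NOT 0 OR 0)) OR (0 AND (1 IMPLIES 1))) -> 0
  row 9 [01001]: (((NOT 1 IMPLIES 0) AND (NOT 1 OR 0)) OR (1 AND (1 IMPLIES 1))) -> 1
  row 10 [01010]: (((NOT 0 IMPLIES 1) AND (NOT 0 OR 0)) OR (0 AND (1 IMPLIES 1))) -> 1
  row 11 [01011]: (((NOT 1 IMPLIES 1) AND (NOT 1 OR 0)) OR (1 AND (1 IMPLIES 1))) -> 1
  row 12 [01100]: (((NOT 0 IMPLIES 0) AND (NOT 0 OR 0)) OR (0 AND (1 IMPLIES 1))) -> 0
  row 13 [01101]: (((NOT 1 IMPLIES 0) AND (NOT 1 OR 0)) OR (1 AND (1 IMPLIES 1))) -> 1
  row 14 [01110]: (((NOT 0 IMPLIES 1) AND (NOT 0 OR 0)) OR (0 AND (1 IMPLIES 1))) -> 1
  row 15 [01111]: (((NOT 1 IMPLIES 1) AND (NOT 1 OR 0)) OR (1 AND (1 IMPLIES 1))) -> 1
  row 16 [10000]: (((NOT 0 IMPLIES 0) AND (NOT 0 OR 1)) OR (0 AND (0 IMPLIES 0))) -> 0
  row 17 [10001]: (((NOT 1 IMPLIES 0) AND (NOT 1 OR 1)) OR (1 AND (0 IMPLIES 0))) -> 1
  row 18 [10010]: (((NOT 0 IMPLIES 1) AND (NOT 0 OR 1)) OR (0 AND (0 IMPLIES 0))) -> 1
  row 19 [10011]: (((NOT 1 IMPLIES 1) AND (NOT 1 OR 1)) OR (1 AND (0 IMPLIES 0))) -> 1
  row 20 [10100]: (((NOT 0 IMPLIES 0) AND (NOT 0 OR 1)) OR (0 AND (0 IMPLIES 0))) -> 0
  row 21 [10101]: (((NOT 1 IMPLIES 0) AND (NOT 1 OR 1)) OR (1 AND (0 IMPLIES 0))) -> 1
  row 22 [10110]: (((NOT 0 IMPLIES 1) AND (NOT 0 OR 1)) OR (0 AND (0 IMPLIES 0))) -> 1
  row 23 [10111]: (((NOT 1 IMPLIES 1) AND (NOT 1 OR 1)) OR (1 AND (0 IMPLIES 0))) -> 1
  row 24 [11000]: (((NOT 0 IMPLIES 0) AND (NOT 0 OR 1)) OR (0 AND (1 IMPLIES 1))) -> 0
  row 25 [11001]: (((NOT 1 IMPLIES 0) AND (NOT 1 OR 1)) OR (1 AND (1 IMPLIES 1))) -> 1
  row 26 [11010]: (((NOT 0 IMPLIES 1) AND (NOT 0 OR 1)) OR (0 AND (1 IMPLIES 1))) -> 1
  row 27 [11011]: (((NOT 1 IMPLIES 1) AND (NOT 1 OR 1)) OR (1 AND (1 IMPLIES 1))) -> 1
  row 28 [11100]: (((NOT 0 IMPLIES 0) AND (NOT 0 OR 1)) OR (0 AND (1 IMPLIES 1))) -> 0
  row 29 [11101]: (((NOT 1 IMPLIES 0) AND (NOT 1 OR 1)) OR (1 AND (1 IMPLIES 1))) -> 1
  row 30 [11110]: (((NOT 0 IMPLIES 1) AND (NOT 0 OR 1)) OR (0 AND (1 IMPLIES 1))) -> 1
  row 31 [11111]: (((NOT 1 IMPLIES 1) AND (NOT 1 OR 1)) OR (1 AND (1 IMPLIES 1))) -> 1
Full result column, 4 rows per line (a,b,c fixed per line; d,e runs 00..11 left to right):
  rows 0-3 [a,b,c=000]: 0111  = hex 7
  rows 4-7 [a,b,c=001]: 0111  = hex 7
  rows 8-11 [a,b,c=010]: 0111  = hex 7
  rows 12-15 [a,b,c=011]: 0111  = hex 7
  rows 16-19 [a,b,c=100]: 0111  = hex 7
  rows 20-23 [a,b,c=101]: 0111  = hex 7
  rows 24-27 [a,b,c=110]: 0111  = hex 7
  rows 28-31 [a,b,c=111]: 0111  = hex 7
Output column (row 0 .. row 31) = 01110111011101110111011101110111
Output column grouped in 4s = 0111 0111 0111 0111 0111 0111 0111 0111 = 0x77777777
Convert to decimal digit by digit (value = value*16 + digit):
  7 -> 7
  7*16 + 7 = 119
  119*16 + 7 = 1911
  1911*16 + 7 = 30583
  30583*16 + 7 = 489335
  489335*16 + 7 = 7829367
  7829367*16 + 7 = 125269879
  125269879*16 + 7 = 2004318071
Decimal = 2004318071

2004318071


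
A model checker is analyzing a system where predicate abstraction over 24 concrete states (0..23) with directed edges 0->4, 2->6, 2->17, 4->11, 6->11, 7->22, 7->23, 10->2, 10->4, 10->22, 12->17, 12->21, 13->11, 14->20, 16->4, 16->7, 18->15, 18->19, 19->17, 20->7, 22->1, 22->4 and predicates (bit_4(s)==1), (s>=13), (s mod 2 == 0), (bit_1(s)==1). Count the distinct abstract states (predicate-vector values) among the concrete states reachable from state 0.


BFS from 0:
Concrete reachable: {0, 4, 11}
Abstract via predicates (bit_4(s)==1), (s>=13), (s mod 2 == 0), (bit_1(s)==1):
  (0,0,0,1) <- {11}
  (0,0,1,0) <- {0, 4}
Distinct abstract states = 2

2


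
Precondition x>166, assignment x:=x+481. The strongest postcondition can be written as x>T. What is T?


Formula: sp(P, x:=E) = exists old_x. (x = E[old_x/x]) AND P[old_x/x] (old_x is the value of x before the assignment; eliminate old_x by solving x = E[old_x/x] for old_x)
Step 1: Precondition P: x>166, i.e. old_x > 166
Step 2: Assignment gives x = old_x + 481, so old_x = x - 481
Step 3: Substitute into P: x - 481 > 166
Step 4: Simplify: x > 166+481 = 647

647


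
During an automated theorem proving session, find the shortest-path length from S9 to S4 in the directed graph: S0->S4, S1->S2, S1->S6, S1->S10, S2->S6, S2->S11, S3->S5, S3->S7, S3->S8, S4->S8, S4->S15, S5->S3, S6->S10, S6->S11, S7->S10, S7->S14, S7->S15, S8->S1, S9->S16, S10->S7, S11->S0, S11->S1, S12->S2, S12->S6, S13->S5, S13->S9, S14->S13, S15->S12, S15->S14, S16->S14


BFS layer-by-layer from S9:
  dist 0: {S9}
  dist 1: {S16}
  dist 2: {S14}
  dist 3: {S13}
  dist 4: {S5}
  dist 5: {S3}
  dist 6: {S7, S8}
  dist 7: {S1, S10, S15}
  dist 8: {S2, S6, S12}
  dist 9: {S11}
  dist 10: {S0}
  dist 11: {S4}
  -> S4 reached at distance 11
Shortest path length = 11

11


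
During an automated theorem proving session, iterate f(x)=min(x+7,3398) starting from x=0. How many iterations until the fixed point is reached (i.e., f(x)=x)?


Step 1: x=0, cap=3398, increment=7
Step 2: x grows by 7 each step until capped at 3398; fixed point is x=3398
Step 3: iterations = ceil(3398/7) = 486

486


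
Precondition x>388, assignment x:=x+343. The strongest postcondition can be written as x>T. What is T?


Formula: sp(P, x:=E) = exists old_x. (x = E[old_x/x]) AND P[old_x/x] (old_x is the value of x before the assignment; eliminate old_x by solving x = E[old_x/x] for old_x)
Step 1: Precondition P: x>388, i.e. old_x > 388
Step 2: Assignment gives x = old_x + 343, so old_x = x - 343
Step 3: Substitute into P: x - 343 > 388
Step 4: Simplify: x > 388+343 = 731

731


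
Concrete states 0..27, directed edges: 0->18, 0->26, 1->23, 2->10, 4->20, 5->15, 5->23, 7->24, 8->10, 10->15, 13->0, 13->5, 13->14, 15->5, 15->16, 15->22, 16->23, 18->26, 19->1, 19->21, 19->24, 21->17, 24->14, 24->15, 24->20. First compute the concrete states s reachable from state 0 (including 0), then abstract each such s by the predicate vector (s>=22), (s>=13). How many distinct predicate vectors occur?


BFS from 0:
Concrete reachable: {0, 18, 26}
Abstract via predicates (s>=22), (s>=13):
  (0,0) <- {0}
  (0,1) <- {18}
  (1,1) <- {26}
Distinct abstract states = 3

3
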